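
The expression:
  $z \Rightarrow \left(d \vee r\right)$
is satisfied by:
  {r: True, d: True, z: False}
  {r: True, z: False, d: False}
  {d: True, z: False, r: False}
  {d: False, z: False, r: False}
  {r: True, d: True, z: True}
  {r: True, z: True, d: False}
  {d: True, z: True, r: False}


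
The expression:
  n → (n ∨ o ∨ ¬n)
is always true.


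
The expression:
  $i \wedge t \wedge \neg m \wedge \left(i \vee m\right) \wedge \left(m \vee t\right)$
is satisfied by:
  {t: True, i: True, m: False}


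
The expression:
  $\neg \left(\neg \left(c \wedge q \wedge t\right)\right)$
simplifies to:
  $c \wedge q \wedge t$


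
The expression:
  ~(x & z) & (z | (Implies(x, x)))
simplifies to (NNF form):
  ~x | ~z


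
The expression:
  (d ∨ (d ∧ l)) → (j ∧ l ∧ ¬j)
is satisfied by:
  {d: False}


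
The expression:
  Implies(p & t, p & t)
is always true.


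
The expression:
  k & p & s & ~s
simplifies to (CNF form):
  False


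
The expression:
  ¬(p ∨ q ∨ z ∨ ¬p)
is never true.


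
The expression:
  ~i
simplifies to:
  ~i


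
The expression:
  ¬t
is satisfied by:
  {t: False}


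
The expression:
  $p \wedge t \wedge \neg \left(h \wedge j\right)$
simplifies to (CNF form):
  $p \wedge t \wedge \left(\neg h \vee \neg j\right)$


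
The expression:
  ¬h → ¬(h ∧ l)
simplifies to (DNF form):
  True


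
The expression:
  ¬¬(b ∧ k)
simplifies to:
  b ∧ k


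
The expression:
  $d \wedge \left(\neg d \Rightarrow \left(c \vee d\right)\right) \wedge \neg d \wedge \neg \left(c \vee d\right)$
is never true.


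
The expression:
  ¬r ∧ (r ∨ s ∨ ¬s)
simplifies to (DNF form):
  ¬r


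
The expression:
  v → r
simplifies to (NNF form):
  r ∨ ¬v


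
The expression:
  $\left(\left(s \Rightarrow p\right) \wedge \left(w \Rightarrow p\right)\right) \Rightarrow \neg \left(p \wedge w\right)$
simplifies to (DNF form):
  $\neg p \vee \neg w$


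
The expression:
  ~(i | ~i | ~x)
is never true.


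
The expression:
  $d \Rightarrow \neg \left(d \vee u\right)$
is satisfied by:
  {d: False}


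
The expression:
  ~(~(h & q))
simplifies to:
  h & q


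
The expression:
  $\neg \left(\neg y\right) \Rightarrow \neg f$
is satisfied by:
  {y: False, f: False}
  {f: True, y: False}
  {y: True, f: False}


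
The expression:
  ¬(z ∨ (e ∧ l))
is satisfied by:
  {z: False, l: False, e: False}
  {e: True, z: False, l: False}
  {l: True, z: False, e: False}


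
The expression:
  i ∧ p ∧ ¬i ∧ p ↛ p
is never true.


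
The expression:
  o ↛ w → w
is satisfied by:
  {w: True, o: False}
  {o: False, w: False}
  {o: True, w: True}


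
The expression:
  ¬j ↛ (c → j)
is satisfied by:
  {c: True, j: False}


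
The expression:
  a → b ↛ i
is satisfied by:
  {b: True, a: False, i: False}
  {b: False, a: False, i: False}
  {i: True, b: True, a: False}
  {i: True, b: False, a: False}
  {a: True, b: True, i: False}


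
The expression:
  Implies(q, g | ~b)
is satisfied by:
  {g: True, q: False, b: False}
  {g: False, q: False, b: False}
  {b: True, g: True, q: False}
  {b: True, g: False, q: False}
  {q: True, g: True, b: False}
  {q: True, g: False, b: False}
  {q: True, b: True, g: True}


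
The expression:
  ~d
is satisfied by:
  {d: False}


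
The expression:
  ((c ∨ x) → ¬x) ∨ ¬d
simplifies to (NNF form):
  ¬d ∨ ¬x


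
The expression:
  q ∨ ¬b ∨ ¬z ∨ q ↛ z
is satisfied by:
  {q: True, z: False, b: False}
  {z: False, b: False, q: False}
  {b: True, q: True, z: False}
  {b: True, z: False, q: False}
  {q: True, z: True, b: False}
  {z: True, q: False, b: False}
  {b: True, z: True, q: True}


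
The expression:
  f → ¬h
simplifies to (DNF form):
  ¬f ∨ ¬h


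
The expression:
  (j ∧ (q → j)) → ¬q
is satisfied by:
  {q: False, j: False}
  {j: True, q: False}
  {q: True, j: False}


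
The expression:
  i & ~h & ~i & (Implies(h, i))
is never true.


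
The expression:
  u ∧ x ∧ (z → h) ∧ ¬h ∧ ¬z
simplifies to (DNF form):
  u ∧ x ∧ ¬h ∧ ¬z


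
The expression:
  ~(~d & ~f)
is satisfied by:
  {d: True, f: True}
  {d: True, f: False}
  {f: True, d: False}


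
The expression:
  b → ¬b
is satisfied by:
  {b: False}


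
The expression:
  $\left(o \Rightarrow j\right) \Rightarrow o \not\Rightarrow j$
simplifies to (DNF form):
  $o \wedge \neg j$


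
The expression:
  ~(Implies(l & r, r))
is never true.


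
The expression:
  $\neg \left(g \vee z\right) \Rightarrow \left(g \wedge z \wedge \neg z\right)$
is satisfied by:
  {z: True, g: True}
  {z: True, g: False}
  {g: True, z: False}


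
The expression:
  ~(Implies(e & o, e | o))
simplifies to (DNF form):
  False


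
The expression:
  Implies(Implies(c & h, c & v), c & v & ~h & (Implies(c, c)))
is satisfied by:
  {c: True, v: True, h: False}
  {c: True, h: True, v: False}


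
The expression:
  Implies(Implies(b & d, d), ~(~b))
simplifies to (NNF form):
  b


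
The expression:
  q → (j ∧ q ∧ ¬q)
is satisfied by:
  {q: False}


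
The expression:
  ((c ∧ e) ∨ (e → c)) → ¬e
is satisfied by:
  {c: False, e: False}
  {e: True, c: False}
  {c: True, e: False}


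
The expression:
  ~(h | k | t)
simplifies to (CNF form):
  ~h & ~k & ~t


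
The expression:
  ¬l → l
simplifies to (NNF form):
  l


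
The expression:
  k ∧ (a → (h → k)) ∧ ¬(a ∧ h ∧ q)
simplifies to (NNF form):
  k ∧ (¬a ∨ ¬h ∨ ¬q)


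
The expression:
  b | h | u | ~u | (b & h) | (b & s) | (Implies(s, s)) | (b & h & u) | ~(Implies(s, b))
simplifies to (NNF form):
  True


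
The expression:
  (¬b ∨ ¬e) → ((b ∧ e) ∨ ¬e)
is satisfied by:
  {b: True, e: False}
  {e: False, b: False}
  {e: True, b: True}


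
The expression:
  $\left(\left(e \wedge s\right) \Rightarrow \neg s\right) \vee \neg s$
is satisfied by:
  {s: False, e: False}
  {e: True, s: False}
  {s: True, e: False}


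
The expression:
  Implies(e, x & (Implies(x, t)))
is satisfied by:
  {t: True, x: True, e: False}
  {t: True, x: False, e: False}
  {x: True, t: False, e: False}
  {t: False, x: False, e: False}
  {t: True, e: True, x: True}


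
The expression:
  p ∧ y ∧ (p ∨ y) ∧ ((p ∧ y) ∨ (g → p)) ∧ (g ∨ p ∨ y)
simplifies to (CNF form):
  p ∧ y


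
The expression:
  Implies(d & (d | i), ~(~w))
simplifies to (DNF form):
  w | ~d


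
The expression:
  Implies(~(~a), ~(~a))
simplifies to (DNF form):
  True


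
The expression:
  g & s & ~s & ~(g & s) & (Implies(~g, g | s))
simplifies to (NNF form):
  False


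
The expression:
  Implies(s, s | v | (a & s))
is always true.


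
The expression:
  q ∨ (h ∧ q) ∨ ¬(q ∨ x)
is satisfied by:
  {q: True, x: False}
  {x: False, q: False}
  {x: True, q: True}


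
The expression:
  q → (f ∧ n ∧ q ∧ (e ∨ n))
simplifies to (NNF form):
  (f ∧ n) ∨ ¬q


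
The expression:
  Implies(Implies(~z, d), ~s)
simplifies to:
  ~s | (~d & ~z)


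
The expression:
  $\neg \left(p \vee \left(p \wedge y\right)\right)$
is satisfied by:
  {p: False}


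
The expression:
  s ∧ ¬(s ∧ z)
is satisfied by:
  {s: True, z: False}


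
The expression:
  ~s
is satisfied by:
  {s: False}


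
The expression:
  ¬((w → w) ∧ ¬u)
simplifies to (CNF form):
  u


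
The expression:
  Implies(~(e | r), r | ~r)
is always true.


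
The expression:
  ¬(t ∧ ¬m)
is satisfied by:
  {m: True, t: False}
  {t: False, m: False}
  {t: True, m: True}


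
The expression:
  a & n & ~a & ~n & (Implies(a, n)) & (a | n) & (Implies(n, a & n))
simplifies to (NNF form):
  False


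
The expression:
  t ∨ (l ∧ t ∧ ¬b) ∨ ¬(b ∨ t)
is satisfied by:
  {t: True, b: False}
  {b: False, t: False}
  {b: True, t: True}


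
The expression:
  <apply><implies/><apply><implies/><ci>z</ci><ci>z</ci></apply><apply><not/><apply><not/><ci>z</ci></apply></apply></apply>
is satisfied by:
  {z: True}


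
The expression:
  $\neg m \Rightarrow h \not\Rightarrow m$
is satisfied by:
  {m: True, h: True}
  {m: True, h: False}
  {h: True, m: False}


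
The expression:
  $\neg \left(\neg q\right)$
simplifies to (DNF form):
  $q$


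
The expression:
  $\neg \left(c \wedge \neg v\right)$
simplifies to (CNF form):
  $v \vee \neg c$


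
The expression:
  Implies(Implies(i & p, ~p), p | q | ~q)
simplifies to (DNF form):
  True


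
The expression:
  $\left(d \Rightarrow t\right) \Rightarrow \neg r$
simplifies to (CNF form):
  $\left(d \vee \neg r\right) \wedge \left(\neg r \vee \neg t\right)$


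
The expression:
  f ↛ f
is never true.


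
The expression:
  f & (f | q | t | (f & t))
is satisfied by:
  {f: True}


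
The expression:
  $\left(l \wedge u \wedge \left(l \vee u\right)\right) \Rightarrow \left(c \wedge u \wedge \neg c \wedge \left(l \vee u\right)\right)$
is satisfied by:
  {l: False, u: False}
  {u: True, l: False}
  {l: True, u: False}


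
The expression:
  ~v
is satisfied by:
  {v: False}


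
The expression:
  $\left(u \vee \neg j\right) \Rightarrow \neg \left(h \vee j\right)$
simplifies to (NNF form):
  $\left(j \wedge \neg u\right) \vee \left(\neg h \wedge \neg j\right)$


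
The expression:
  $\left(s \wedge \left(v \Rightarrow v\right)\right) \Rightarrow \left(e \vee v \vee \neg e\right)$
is always true.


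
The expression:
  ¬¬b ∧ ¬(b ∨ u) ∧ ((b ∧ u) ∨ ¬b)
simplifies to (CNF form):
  False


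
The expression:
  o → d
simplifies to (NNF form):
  d ∨ ¬o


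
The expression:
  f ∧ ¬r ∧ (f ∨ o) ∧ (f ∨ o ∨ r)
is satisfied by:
  {f: True, r: False}


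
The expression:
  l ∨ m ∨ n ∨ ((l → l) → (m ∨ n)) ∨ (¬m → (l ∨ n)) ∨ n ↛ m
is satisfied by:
  {n: True, m: True, l: True}
  {n: True, m: True, l: False}
  {n: True, l: True, m: False}
  {n: True, l: False, m: False}
  {m: True, l: True, n: False}
  {m: True, l: False, n: False}
  {l: True, m: False, n: False}


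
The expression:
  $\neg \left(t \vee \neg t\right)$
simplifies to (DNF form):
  $\text{False}$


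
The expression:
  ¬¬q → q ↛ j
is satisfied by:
  {q: False, j: False}
  {j: True, q: False}
  {q: True, j: False}


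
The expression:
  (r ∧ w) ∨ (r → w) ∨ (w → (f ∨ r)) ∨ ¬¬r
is always true.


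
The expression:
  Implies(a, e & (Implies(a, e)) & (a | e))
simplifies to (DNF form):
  e | ~a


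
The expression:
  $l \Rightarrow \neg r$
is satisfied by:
  {l: False, r: False}
  {r: True, l: False}
  {l: True, r: False}


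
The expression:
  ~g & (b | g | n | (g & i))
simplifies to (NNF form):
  ~g & (b | n)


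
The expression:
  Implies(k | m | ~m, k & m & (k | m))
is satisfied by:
  {m: True, k: True}


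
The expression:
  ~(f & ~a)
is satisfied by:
  {a: True, f: False}
  {f: False, a: False}
  {f: True, a: True}


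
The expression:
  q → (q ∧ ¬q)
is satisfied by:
  {q: False}


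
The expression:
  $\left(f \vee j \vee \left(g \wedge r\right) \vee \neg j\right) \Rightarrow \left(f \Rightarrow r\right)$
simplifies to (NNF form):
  $r \vee \neg f$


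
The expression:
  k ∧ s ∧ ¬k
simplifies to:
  False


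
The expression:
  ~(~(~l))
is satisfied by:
  {l: False}


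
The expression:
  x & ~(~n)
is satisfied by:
  {x: True, n: True}


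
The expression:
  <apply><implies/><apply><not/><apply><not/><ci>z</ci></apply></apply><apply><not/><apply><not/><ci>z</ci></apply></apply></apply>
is always true.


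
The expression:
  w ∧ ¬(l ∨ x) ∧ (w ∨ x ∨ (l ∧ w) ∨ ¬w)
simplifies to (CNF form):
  w ∧ ¬l ∧ ¬x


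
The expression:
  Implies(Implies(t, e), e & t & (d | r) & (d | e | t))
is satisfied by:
  {t: True, r: True, d: True, e: False}
  {t: True, r: True, e: False, d: False}
  {t: True, d: True, e: False, r: False}
  {t: True, e: False, d: False, r: False}
  {t: True, r: True, e: True, d: True}
  {t: True, r: True, e: True, d: False}
  {t: True, e: True, d: True, r: False}


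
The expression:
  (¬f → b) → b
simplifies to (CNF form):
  b ∨ ¬f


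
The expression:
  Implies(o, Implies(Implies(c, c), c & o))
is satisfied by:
  {c: True, o: False}
  {o: False, c: False}
  {o: True, c: True}


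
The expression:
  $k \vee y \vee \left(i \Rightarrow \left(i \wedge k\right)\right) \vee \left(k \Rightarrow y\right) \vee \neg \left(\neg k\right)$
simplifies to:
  $\text{True}$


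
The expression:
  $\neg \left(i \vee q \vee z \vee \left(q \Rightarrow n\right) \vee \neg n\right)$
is never true.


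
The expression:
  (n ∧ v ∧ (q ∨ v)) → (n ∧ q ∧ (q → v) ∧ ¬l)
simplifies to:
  (q ∧ ¬l) ∨ ¬n ∨ ¬v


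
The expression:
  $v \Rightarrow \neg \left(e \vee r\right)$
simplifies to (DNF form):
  $\left(\neg e \wedge \neg r\right) \vee \neg v$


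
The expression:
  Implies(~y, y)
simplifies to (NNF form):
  y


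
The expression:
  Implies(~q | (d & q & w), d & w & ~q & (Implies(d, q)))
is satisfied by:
  {q: True, w: False, d: False}
  {d: True, q: True, w: False}
  {w: True, q: True, d: False}


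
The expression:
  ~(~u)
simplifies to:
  u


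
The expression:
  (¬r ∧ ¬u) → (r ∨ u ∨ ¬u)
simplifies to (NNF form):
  True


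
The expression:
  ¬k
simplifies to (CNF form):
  ¬k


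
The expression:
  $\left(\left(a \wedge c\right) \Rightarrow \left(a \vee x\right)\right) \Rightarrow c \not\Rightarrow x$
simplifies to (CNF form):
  $c \wedge \neg x$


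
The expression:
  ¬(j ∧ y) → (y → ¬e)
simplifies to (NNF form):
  j ∨ ¬e ∨ ¬y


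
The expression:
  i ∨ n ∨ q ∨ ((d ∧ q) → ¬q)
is always true.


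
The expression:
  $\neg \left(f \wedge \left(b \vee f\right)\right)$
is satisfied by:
  {f: False}


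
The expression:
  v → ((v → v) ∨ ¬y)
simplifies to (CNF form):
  True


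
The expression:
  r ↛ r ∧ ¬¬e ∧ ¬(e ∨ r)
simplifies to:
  False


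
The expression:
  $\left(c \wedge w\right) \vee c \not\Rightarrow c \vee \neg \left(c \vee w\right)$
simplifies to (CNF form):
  $\left(c \vee \neg c\right) \wedge \left(c \vee \neg w\right) \wedge \left(w \vee \neg c\right) \wedge \left(w \vee \neg w\right)$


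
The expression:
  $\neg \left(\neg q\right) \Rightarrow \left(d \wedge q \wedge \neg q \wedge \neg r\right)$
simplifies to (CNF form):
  $\neg q$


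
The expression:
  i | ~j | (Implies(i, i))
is always true.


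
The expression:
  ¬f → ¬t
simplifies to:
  f ∨ ¬t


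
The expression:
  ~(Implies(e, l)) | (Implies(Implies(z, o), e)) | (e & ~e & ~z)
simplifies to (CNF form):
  (e | z) & (e | ~o)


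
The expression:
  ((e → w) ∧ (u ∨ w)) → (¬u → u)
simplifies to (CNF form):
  u ∨ ¬w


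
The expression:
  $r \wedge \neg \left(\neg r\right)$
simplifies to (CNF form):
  $r$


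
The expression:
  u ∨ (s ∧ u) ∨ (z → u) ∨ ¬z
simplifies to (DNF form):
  u ∨ ¬z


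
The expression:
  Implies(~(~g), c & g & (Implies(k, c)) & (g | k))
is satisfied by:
  {c: True, g: False}
  {g: False, c: False}
  {g: True, c: True}


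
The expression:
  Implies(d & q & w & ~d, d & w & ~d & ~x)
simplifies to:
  True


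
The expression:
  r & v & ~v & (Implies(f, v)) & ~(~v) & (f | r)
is never true.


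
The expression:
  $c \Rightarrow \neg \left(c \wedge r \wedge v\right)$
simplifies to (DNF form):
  $\neg c \vee \neg r \vee \neg v$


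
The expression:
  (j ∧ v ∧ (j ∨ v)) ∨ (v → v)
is always true.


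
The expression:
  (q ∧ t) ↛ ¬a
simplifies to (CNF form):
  a ∧ q ∧ t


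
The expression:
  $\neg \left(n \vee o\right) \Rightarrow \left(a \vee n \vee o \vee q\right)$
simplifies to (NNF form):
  $a \vee n \vee o \vee q$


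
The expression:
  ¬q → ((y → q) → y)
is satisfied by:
  {y: True, q: True}
  {y: True, q: False}
  {q: True, y: False}


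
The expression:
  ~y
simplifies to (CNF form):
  ~y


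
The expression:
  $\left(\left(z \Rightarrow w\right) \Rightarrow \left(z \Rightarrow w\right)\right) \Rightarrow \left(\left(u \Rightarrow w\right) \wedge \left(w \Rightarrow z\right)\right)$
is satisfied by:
  {z: True, u: False, w: False}
  {u: False, w: False, z: False}
  {z: True, w: True, u: False}
  {z: True, u: True, w: True}


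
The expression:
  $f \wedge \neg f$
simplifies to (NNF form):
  $\text{False}$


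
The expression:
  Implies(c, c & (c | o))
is always true.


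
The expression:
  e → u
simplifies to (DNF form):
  u ∨ ¬e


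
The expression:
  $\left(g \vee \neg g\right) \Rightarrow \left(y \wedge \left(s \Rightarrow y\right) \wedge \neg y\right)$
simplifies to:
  $\text{False}$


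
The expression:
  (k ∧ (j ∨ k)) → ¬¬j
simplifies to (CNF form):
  j ∨ ¬k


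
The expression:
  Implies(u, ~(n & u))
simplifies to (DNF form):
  ~n | ~u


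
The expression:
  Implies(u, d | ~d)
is always true.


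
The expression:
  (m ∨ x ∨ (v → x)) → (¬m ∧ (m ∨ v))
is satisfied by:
  {v: True, m: False}


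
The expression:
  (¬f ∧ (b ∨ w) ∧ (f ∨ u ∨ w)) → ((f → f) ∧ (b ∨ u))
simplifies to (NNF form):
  b ∨ f ∨ u ∨ ¬w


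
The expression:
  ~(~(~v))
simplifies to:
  ~v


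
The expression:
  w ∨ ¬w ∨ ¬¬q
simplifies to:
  True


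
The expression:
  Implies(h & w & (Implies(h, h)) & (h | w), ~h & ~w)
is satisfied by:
  {w: False, h: False}
  {h: True, w: False}
  {w: True, h: False}


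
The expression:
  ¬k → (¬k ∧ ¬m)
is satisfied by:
  {k: True, m: False}
  {m: False, k: False}
  {m: True, k: True}


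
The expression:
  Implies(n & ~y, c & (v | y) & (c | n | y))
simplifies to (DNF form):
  y | ~n | (c & v)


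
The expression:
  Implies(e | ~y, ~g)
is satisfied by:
  {y: True, e: False, g: False}
  {e: False, g: False, y: False}
  {y: True, e: True, g: False}
  {e: True, y: False, g: False}
  {g: True, y: True, e: False}


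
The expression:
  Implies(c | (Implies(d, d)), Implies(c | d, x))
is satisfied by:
  {x: True, d: False, c: False}
  {x: True, c: True, d: False}
  {x: True, d: True, c: False}
  {x: True, c: True, d: True}
  {c: False, d: False, x: False}


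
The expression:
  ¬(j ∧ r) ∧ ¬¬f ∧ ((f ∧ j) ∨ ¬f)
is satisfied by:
  {j: True, f: True, r: False}


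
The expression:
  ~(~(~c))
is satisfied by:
  {c: False}


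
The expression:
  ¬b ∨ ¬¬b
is always true.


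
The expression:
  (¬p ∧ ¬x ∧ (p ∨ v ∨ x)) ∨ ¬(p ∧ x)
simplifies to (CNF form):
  ¬p ∨ ¬x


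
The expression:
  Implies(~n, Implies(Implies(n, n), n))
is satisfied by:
  {n: True}


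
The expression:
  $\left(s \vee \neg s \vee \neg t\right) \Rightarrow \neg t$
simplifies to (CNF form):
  $\neg t$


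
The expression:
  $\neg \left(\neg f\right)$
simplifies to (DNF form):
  $f$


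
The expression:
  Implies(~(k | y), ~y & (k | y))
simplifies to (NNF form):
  k | y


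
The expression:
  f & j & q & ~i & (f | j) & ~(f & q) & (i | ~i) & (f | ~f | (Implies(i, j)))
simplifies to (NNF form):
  False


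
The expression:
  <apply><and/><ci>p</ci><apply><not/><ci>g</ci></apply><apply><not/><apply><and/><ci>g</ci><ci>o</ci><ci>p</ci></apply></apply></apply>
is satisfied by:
  {p: True, g: False}


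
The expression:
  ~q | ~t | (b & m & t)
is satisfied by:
  {m: True, b: True, t: False, q: False}
  {m: True, b: False, t: False, q: False}
  {b: True, m: False, t: False, q: False}
  {m: False, b: False, t: False, q: False}
  {q: True, m: True, b: True, t: False}
  {q: True, m: True, b: False, t: False}
  {q: True, b: True, m: False, t: False}
  {q: True, b: False, m: False, t: False}
  {m: True, t: True, b: True, q: False}
  {m: True, t: True, b: False, q: False}
  {t: True, b: True, m: False, q: False}
  {t: True, m: False, b: False, q: False}
  {q: True, m: True, t: True, b: True}


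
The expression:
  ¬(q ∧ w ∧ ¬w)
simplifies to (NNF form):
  True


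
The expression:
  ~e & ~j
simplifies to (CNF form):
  ~e & ~j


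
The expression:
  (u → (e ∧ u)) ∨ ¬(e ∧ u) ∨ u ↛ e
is always true.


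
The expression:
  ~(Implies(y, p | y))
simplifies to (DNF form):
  False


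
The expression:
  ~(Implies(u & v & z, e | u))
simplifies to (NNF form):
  False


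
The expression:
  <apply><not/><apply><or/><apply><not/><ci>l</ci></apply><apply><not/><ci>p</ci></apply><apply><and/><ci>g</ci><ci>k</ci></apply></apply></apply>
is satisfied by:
  {p: True, l: True, g: False, k: False}
  {p: True, k: True, l: True, g: False}
  {p: True, g: True, l: True, k: False}


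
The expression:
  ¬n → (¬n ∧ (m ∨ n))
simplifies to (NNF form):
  m ∨ n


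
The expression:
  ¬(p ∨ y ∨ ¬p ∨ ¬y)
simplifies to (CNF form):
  False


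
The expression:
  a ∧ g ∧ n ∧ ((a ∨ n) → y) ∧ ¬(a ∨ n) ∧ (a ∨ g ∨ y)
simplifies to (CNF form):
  False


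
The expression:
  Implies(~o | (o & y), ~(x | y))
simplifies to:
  ~y & (o | ~x)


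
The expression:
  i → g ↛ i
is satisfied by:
  {i: False}


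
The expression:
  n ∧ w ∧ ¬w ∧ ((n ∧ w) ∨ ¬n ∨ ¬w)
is never true.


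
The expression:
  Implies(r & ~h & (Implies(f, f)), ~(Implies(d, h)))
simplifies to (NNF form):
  d | h | ~r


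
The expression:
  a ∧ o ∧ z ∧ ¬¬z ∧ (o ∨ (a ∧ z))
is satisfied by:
  {a: True, z: True, o: True}


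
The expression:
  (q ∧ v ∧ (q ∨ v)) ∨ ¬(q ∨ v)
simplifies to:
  (q ∧ v) ∨ (¬q ∧ ¬v)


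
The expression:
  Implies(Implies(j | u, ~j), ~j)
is always true.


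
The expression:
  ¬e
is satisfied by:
  {e: False}


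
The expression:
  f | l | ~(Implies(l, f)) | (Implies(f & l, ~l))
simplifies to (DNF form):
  True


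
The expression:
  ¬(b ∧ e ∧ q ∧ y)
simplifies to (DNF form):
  ¬b ∨ ¬e ∨ ¬q ∨ ¬y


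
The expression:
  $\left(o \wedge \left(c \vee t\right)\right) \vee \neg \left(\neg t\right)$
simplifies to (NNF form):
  $t \vee \left(c \wedge o\right)$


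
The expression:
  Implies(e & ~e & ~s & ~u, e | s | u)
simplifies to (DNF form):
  True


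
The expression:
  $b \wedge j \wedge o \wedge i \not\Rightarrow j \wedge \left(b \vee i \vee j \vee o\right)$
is never true.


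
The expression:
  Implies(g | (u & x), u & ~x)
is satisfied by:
  {x: False, g: False, u: False}
  {u: True, x: False, g: False}
  {u: True, g: True, x: False}
  {x: True, g: False, u: False}


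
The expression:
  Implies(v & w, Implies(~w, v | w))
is always true.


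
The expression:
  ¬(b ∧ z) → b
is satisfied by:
  {b: True}


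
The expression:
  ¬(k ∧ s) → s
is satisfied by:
  {s: True}


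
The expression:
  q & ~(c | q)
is never true.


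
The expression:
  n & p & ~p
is never true.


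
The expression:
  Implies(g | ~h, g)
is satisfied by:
  {g: True, h: True}
  {g: True, h: False}
  {h: True, g: False}


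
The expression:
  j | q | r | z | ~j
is always true.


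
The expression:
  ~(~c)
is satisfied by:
  {c: True}


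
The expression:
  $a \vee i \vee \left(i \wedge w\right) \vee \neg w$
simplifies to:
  $a \vee i \vee \neg w$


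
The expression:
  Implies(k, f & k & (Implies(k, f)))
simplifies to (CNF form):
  f | ~k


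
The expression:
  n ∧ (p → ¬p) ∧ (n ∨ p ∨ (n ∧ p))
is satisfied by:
  {n: True, p: False}


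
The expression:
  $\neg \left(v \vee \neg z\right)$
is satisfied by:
  {z: True, v: False}


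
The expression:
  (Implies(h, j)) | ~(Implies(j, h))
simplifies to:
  j | ~h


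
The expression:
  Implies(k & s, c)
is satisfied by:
  {c: True, s: False, k: False}
  {s: False, k: False, c: False}
  {c: True, k: True, s: False}
  {k: True, s: False, c: False}
  {c: True, s: True, k: False}
  {s: True, c: False, k: False}
  {c: True, k: True, s: True}


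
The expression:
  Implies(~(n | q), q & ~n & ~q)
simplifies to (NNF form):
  n | q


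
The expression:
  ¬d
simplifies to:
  ¬d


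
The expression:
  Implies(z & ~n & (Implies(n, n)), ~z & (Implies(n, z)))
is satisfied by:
  {n: True, z: False}
  {z: False, n: False}
  {z: True, n: True}


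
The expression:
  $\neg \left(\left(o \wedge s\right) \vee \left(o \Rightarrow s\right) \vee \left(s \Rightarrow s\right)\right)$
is never true.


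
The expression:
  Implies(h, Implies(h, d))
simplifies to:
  d | ~h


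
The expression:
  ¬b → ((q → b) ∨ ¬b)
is always true.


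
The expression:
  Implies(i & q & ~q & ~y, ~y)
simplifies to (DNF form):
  True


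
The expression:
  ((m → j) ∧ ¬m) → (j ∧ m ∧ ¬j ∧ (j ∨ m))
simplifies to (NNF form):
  m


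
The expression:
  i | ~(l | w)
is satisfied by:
  {i: True, l: False, w: False}
  {i: True, w: True, l: False}
  {i: True, l: True, w: False}
  {i: True, w: True, l: True}
  {w: False, l: False, i: False}


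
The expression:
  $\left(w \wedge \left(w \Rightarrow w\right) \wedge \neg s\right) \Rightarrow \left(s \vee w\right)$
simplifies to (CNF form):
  $\text{True}$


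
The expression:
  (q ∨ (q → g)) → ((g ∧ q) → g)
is always true.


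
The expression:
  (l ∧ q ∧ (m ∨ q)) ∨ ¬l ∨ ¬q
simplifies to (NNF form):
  True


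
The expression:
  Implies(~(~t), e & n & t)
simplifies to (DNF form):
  ~t | (e & n)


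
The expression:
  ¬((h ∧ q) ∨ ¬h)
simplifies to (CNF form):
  h ∧ ¬q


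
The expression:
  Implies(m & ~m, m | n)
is always true.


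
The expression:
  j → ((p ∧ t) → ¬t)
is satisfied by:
  {p: False, t: False, j: False}
  {j: True, p: False, t: False}
  {t: True, p: False, j: False}
  {j: True, t: True, p: False}
  {p: True, j: False, t: False}
  {j: True, p: True, t: False}
  {t: True, p: True, j: False}


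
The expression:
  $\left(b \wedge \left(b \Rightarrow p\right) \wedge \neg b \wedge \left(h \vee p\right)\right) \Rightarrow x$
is always true.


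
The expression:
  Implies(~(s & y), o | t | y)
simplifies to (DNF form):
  o | t | y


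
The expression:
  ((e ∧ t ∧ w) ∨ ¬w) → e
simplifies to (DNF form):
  e ∨ w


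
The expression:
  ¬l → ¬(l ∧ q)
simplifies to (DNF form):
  True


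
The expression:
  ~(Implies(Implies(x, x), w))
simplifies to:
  ~w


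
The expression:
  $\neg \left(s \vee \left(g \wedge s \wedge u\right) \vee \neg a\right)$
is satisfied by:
  {a: True, s: False}


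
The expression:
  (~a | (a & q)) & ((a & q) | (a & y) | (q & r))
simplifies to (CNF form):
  q & (a | r)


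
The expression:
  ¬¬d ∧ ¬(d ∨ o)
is never true.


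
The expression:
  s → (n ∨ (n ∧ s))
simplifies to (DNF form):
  n ∨ ¬s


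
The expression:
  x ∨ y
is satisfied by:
  {y: True, x: True}
  {y: True, x: False}
  {x: True, y: False}


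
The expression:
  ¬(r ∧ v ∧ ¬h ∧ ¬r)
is always true.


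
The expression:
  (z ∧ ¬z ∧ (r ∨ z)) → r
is always true.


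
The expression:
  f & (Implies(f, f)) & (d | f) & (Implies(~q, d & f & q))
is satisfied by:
  {f: True, q: True}


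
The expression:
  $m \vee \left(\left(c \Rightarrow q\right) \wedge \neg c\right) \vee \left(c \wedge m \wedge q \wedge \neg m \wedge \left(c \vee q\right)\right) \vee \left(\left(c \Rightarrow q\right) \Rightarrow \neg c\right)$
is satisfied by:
  {m: True, c: False, q: False}
  {c: False, q: False, m: False}
  {q: True, m: True, c: False}
  {q: True, c: False, m: False}
  {m: True, c: True, q: False}
  {c: True, m: False, q: False}
  {q: True, c: True, m: True}


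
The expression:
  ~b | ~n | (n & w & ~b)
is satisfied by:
  {n: False, b: False}
  {b: True, n: False}
  {n: True, b: False}


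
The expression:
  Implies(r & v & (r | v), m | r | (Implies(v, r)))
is always true.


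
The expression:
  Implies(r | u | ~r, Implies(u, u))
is always true.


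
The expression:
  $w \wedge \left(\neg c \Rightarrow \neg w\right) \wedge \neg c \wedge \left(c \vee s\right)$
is never true.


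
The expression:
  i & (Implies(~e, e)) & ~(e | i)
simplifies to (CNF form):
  False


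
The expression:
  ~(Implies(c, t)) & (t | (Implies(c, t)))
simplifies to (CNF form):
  False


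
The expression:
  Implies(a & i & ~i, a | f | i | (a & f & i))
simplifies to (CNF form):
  True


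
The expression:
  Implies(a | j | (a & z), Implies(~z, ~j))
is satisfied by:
  {z: True, j: False}
  {j: False, z: False}
  {j: True, z: True}


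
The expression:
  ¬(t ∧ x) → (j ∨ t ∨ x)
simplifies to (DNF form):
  j ∨ t ∨ x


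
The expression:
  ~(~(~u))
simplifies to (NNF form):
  ~u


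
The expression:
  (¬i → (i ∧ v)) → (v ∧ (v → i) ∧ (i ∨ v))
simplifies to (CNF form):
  v ∨ ¬i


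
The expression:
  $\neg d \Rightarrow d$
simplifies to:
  $d$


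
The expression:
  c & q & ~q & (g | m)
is never true.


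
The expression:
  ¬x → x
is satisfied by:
  {x: True}


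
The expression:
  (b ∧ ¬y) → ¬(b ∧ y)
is always true.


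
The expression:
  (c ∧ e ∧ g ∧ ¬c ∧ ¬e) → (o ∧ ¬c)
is always true.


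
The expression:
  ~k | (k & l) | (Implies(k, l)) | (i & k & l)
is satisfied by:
  {l: True, k: False}
  {k: False, l: False}
  {k: True, l: True}


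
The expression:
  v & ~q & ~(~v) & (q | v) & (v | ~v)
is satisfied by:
  {v: True, q: False}


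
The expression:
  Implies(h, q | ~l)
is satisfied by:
  {q: True, l: False, h: False}
  {l: False, h: False, q: False}
  {h: True, q: True, l: False}
  {h: True, l: False, q: False}
  {q: True, l: True, h: False}
  {l: True, q: False, h: False}
  {h: True, l: True, q: True}


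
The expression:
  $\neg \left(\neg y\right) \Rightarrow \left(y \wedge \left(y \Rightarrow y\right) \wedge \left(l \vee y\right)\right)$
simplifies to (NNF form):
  $\text{True}$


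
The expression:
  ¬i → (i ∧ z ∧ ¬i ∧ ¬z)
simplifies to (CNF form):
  i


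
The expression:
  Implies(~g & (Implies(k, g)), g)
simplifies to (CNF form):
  g | k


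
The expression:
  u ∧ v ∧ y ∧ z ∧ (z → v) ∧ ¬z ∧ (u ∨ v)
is never true.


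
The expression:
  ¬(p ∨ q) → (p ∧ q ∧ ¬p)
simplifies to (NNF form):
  p ∨ q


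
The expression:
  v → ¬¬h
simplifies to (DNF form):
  h ∨ ¬v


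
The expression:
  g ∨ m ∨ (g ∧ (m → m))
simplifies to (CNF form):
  g ∨ m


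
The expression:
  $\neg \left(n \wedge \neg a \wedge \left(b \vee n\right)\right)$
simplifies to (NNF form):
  $a \vee \neg n$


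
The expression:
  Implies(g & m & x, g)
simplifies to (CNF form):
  True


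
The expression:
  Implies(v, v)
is always true.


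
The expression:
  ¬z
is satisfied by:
  {z: False}


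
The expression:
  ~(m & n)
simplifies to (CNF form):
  ~m | ~n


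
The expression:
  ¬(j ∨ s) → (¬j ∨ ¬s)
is always true.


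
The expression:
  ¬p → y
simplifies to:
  p ∨ y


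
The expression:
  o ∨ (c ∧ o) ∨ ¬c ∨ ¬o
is always true.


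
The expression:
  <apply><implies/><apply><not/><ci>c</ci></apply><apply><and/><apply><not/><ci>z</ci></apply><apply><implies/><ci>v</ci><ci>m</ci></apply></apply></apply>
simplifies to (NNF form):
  <apply><or/><ci>c</ci><apply><and/><ci>m</ci><apply><not/><ci>z</ci></apply></apply><apply><and/><apply><not/><ci>v</ci></apply><apply><not/><ci>z</ci></apply></apply></apply>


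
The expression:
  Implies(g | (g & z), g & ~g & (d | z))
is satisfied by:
  {g: False}


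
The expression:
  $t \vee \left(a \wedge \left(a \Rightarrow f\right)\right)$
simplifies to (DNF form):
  $t \vee \left(a \wedge f\right)$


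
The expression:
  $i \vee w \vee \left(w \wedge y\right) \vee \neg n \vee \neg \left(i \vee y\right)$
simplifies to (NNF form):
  $i \vee w \vee \neg n \vee \neg y$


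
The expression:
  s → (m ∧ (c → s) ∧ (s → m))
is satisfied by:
  {m: True, s: False}
  {s: False, m: False}
  {s: True, m: True}


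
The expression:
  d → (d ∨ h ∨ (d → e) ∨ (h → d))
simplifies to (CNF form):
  True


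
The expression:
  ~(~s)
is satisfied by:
  {s: True}


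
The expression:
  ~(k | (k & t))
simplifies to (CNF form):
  ~k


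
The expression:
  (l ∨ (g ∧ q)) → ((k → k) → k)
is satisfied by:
  {k: True, l: False, g: False, q: False}
  {k: True, q: True, l: False, g: False}
  {k: True, g: True, l: False, q: False}
  {k: True, q: True, g: True, l: False}
  {k: True, l: True, g: False, q: False}
  {k: True, q: True, l: True, g: False}
  {k: True, g: True, l: True, q: False}
  {k: True, q: True, g: True, l: True}
  {q: False, l: False, g: False, k: False}
  {q: True, l: False, g: False, k: False}
  {g: True, q: False, l: False, k: False}


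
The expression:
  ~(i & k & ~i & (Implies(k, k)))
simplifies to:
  True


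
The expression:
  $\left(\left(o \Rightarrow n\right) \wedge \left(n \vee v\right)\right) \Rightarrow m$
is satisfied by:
  {o: True, m: True, n: False, v: False}
  {m: True, n: False, v: False, o: False}
  {o: True, m: True, v: True, n: False}
  {m: True, v: True, n: False, o: False}
  {m: True, o: True, n: True, v: False}
  {m: True, n: True, v: False, o: False}
  {o: True, m: True, v: True, n: True}
  {m: True, v: True, n: True, o: False}
  {o: True, n: False, v: False, m: False}
  {o: False, n: False, v: False, m: False}
  {o: True, v: True, n: False, m: False}


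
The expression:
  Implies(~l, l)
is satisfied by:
  {l: True}


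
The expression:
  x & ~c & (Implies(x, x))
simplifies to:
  x & ~c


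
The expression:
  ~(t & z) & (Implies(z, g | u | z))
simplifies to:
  ~t | ~z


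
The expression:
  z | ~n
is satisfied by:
  {z: True, n: False}
  {n: False, z: False}
  {n: True, z: True}


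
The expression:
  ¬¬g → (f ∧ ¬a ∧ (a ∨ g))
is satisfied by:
  {f: True, a: False, g: False}
  {a: False, g: False, f: False}
  {f: True, a: True, g: False}
  {a: True, f: False, g: False}
  {g: True, f: True, a: False}


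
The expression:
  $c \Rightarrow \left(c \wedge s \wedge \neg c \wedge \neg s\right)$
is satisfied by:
  {c: False}


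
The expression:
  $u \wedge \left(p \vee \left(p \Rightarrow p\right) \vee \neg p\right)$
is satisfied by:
  {u: True}


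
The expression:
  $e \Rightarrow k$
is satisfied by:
  {k: True, e: False}
  {e: False, k: False}
  {e: True, k: True}


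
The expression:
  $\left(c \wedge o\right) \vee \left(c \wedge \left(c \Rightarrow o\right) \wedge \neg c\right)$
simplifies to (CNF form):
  $c \wedge o$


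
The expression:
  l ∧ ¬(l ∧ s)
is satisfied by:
  {l: True, s: False}


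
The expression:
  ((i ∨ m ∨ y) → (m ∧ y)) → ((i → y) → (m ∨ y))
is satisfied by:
  {i: True, y: True, m: True}
  {i: True, y: True, m: False}
  {i: True, m: True, y: False}
  {i: True, m: False, y: False}
  {y: True, m: True, i: False}
  {y: True, m: False, i: False}
  {m: True, y: False, i: False}


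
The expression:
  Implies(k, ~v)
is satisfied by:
  {k: False, v: False}
  {v: True, k: False}
  {k: True, v: False}


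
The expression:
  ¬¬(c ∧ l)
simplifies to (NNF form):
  c ∧ l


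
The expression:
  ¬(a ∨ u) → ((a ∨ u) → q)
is always true.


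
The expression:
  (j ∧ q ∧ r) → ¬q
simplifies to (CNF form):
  ¬j ∨ ¬q ∨ ¬r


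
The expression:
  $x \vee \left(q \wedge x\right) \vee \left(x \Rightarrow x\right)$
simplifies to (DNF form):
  $\text{True}$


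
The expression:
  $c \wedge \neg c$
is never true.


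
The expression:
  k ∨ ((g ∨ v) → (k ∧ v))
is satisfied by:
  {k: True, v: False, g: False}
  {k: True, g: True, v: False}
  {k: True, v: True, g: False}
  {k: True, g: True, v: True}
  {g: False, v: False, k: False}


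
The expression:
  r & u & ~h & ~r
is never true.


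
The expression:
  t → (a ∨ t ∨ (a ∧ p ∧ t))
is always true.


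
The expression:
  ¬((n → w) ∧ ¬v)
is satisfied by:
  {n: True, v: True, w: False}
  {v: True, w: False, n: False}
  {n: True, v: True, w: True}
  {v: True, w: True, n: False}
  {n: True, w: False, v: False}


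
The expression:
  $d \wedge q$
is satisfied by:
  {d: True, q: True}


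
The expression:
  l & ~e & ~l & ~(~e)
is never true.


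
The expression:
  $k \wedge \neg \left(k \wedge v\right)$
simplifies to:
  $k \wedge \neg v$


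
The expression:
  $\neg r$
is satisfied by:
  {r: False}


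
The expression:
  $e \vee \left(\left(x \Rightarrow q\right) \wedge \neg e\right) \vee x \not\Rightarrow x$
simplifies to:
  $e \vee q \vee \neg x$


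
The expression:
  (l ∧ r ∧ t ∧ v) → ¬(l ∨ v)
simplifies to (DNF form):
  ¬l ∨ ¬r ∨ ¬t ∨ ¬v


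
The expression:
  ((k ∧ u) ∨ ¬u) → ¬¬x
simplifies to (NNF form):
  x ∨ (u ∧ ¬k)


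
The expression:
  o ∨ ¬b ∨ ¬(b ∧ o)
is always true.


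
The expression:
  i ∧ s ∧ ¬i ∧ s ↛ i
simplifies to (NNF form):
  False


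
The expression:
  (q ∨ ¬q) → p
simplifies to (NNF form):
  p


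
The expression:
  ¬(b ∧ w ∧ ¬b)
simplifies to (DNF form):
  True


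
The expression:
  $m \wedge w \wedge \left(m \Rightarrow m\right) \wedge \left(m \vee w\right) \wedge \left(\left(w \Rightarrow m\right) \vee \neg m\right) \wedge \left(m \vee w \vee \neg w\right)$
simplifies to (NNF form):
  $m \wedge w$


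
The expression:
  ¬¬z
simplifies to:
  z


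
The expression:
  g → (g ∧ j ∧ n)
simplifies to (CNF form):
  (j ∨ ¬g) ∧ (n ∨ ¬g)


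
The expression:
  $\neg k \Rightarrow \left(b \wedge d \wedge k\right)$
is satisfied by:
  {k: True}


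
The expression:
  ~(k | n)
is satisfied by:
  {n: False, k: False}


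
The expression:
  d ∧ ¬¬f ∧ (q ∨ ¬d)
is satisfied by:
  {f: True, d: True, q: True}


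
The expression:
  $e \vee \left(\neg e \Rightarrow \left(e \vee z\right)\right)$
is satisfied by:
  {z: True, e: True}
  {z: True, e: False}
  {e: True, z: False}


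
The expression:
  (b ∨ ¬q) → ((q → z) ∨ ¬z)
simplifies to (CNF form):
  True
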